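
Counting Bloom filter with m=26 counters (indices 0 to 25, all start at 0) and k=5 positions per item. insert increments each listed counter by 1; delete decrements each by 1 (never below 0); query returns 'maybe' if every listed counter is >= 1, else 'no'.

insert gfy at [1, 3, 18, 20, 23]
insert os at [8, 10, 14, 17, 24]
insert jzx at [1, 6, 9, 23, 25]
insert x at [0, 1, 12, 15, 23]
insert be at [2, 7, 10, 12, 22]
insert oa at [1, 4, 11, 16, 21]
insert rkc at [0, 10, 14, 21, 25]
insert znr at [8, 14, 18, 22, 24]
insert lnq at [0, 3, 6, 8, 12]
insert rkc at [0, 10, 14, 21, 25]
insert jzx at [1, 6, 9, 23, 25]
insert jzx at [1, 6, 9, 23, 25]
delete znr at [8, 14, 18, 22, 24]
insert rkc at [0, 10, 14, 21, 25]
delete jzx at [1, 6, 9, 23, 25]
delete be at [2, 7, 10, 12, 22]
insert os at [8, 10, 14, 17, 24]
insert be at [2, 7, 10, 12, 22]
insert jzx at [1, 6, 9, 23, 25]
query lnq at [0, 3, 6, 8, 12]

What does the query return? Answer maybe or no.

Answer: maybe

Derivation:
Step 1: insert gfy at [1, 3, 18, 20, 23] -> counters=[0,1,0,1,0,0,0,0,0,0,0,0,0,0,0,0,0,0,1,0,1,0,0,1,0,0]
Step 2: insert os at [8, 10, 14, 17, 24] -> counters=[0,1,0,1,0,0,0,0,1,0,1,0,0,0,1,0,0,1,1,0,1,0,0,1,1,0]
Step 3: insert jzx at [1, 6, 9, 23, 25] -> counters=[0,2,0,1,0,0,1,0,1,1,1,0,0,0,1,0,0,1,1,0,1,0,0,2,1,1]
Step 4: insert x at [0, 1, 12, 15, 23] -> counters=[1,3,0,1,0,0,1,0,1,1,1,0,1,0,1,1,0,1,1,0,1,0,0,3,1,1]
Step 5: insert be at [2, 7, 10, 12, 22] -> counters=[1,3,1,1,0,0,1,1,1,1,2,0,2,0,1,1,0,1,1,0,1,0,1,3,1,1]
Step 6: insert oa at [1, 4, 11, 16, 21] -> counters=[1,4,1,1,1,0,1,1,1,1,2,1,2,0,1,1,1,1,1,0,1,1,1,3,1,1]
Step 7: insert rkc at [0, 10, 14, 21, 25] -> counters=[2,4,1,1,1,0,1,1,1,1,3,1,2,0,2,1,1,1,1,0,1,2,1,3,1,2]
Step 8: insert znr at [8, 14, 18, 22, 24] -> counters=[2,4,1,1,1,0,1,1,2,1,3,1,2,0,3,1,1,1,2,0,1,2,2,3,2,2]
Step 9: insert lnq at [0, 3, 6, 8, 12] -> counters=[3,4,1,2,1,0,2,1,3,1,3,1,3,0,3,1,1,1,2,0,1,2,2,3,2,2]
Step 10: insert rkc at [0, 10, 14, 21, 25] -> counters=[4,4,1,2,1,0,2,1,3,1,4,1,3,0,4,1,1,1,2,0,1,3,2,3,2,3]
Step 11: insert jzx at [1, 6, 9, 23, 25] -> counters=[4,5,1,2,1,0,3,1,3,2,4,1,3,0,4,1,1,1,2,0,1,3,2,4,2,4]
Step 12: insert jzx at [1, 6, 9, 23, 25] -> counters=[4,6,1,2,1,0,4,1,3,3,4,1,3,0,4,1,1,1,2,0,1,3,2,5,2,5]
Step 13: delete znr at [8, 14, 18, 22, 24] -> counters=[4,6,1,2,1,0,4,1,2,3,4,1,3,0,3,1,1,1,1,0,1,3,1,5,1,5]
Step 14: insert rkc at [0, 10, 14, 21, 25] -> counters=[5,6,1,2,1,0,4,1,2,3,5,1,3,0,4,1,1,1,1,0,1,4,1,5,1,6]
Step 15: delete jzx at [1, 6, 9, 23, 25] -> counters=[5,5,1,2,1,0,3,1,2,2,5,1,3,0,4,1,1,1,1,0,1,4,1,4,1,5]
Step 16: delete be at [2, 7, 10, 12, 22] -> counters=[5,5,0,2,1,0,3,0,2,2,4,1,2,0,4,1,1,1,1,0,1,4,0,4,1,5]
Step 17: insert os at [8, 10, 14, 17, 24] -> counters=[5,5,0,2,1,0,3,0,3,2,5,1,2,0,5,1,1,2,1,0,1,4,0,4,2,5]
Step 18: insert be at [2, 7, 10, 12, 22] -> counters=[5,5,1,2,1,0,3,1,3,2,6,1,3,0,5,1,1,2,1,0,1,4,1,4,2,5]
Step 19: insert jzx at [1, 6, 9, 23, 25] -> counters=[5,6,1,2,1,0,4,1,3,3,6,1,3,0,5,1,1,2,1,0,1,4,1,5,2,6]
Query lnq: check counters[0]=5 counters[3]=2 counters[6]=4 counters[8]=3 counters[12]=3 -> maybe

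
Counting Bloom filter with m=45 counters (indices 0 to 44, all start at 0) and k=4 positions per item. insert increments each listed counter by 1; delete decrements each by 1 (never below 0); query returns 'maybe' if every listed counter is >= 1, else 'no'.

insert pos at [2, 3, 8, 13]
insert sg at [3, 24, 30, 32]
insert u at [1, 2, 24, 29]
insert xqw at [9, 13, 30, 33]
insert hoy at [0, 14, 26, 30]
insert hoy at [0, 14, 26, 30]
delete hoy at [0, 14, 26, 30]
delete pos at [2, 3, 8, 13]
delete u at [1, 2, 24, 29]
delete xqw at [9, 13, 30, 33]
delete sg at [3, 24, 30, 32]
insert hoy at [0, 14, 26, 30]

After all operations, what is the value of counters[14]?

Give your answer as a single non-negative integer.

Step 1: insert pos at [2, 3, 8, 13] -> counters=[0,0,1,1,0,0,0,0,1,0,0,0,0,1,0,0,0,0,0,0,0,0,0,0,0,0,0,0,0,0,0,0,0,0,0,0,0,0,0,0,0,0,0,0,0]
Step 2: insert sg at [3, 24, 30, 32] -> counters=[0,0,1,2,0,0,0,0,1,0,0,0,0,1,0,0,0,0,0,0,0,0,0,0,1,0,0,0,0,0,1,0,1,0,0,0,0,0,0,0,0,0,0,0,0]
Step 3: insert u at [1, 2, 24, 29] -> counters=[0,1,2,2,0,0,0,0,1,0,0,0,0,1,0,0,0,0,0,0,0,0,0,0,2,0,0,0,0,1,1,0,1,0,0,0,0,0,0,0,0,0,0,0,0]
Step 4: insert xqw at [9, 13, 30, 33] -> counters=[0,1,2,2,0,0,0,0,1,1,0,0,0,2,0,0,0,0,0,0,0,0,0,0,2,0,0,0,0,1,2,0,1,1,0,0,0,0,0,0,0,0,0,0,0]
Step 5: insert hoy at [0, 14, 26, 30] -> counters=[1,1,2,2,0,0,0,0,1,1,0,0,0,2,1,0,0,0,0,0,0,0,0,0,2,0,1,0,0,1,3,0,1,1,0,0,0,0,0,0,0,0,0,0,0]
Step 6: insert hoy at [0, 14, 26, 30] -> counters=[2,1,2,2,0,0,0,0,1,1,0,0,0,2,2,0,0,0,0,0,0,0,0,0,2,0,2,0,0,1,4,0,1,1,0,0,0,0,0,0,0,0,0,0,0]
Step 7: delete hoy at [0, 14, 26, 30] -> counters=[1,1,2,2,0,0,0,0,1,1,0,0,0,2,1,0,0,0,0,0,0,0,0,0,2,0,1,0,0,1,3,0,1,1,0,0,0,0,0,0,0,0,0,0,0]
Step 8: delete pos at [2, 3, 8, 13] -> counters=[1,1,1,1,0,0,0,0,0,1,0,0,0,1,1,0,0,0,0,0,0,0,0,0,2,0,1,0,0,1,3,0,1,1,0,0,0,0,0,0,0,0,0,0,0]
Step 9: delete u at [1, 2, 24, 29] -> counters=[1,0,0,1,0,0,0,0,0,1,0,0,0,1,1,0,0,0,0,0,0,0,0,0,1,0,1,0,0,0,3,0,1,1,0,0,0,0,0,0,0,0,0,0,0]
Step 10: delete xqw at [9, 13, 30, 33] -> counters=[1,0,0,1,0,0,0,0,0,0,0,0,0,0,1,0,0,0,0,0,0,0,0,0,1,0,1,0,0,0,2,0,1,0,0,0,0,0,0,0,0,0,0,0,0]
Step 11: delete sg at [3, 24, 30, 32] -> counters=[1,0,0,0,0,0,0,0,0,0,0,0,0,0,1,0,0,0,0,0,0,0,0,0,0,0,1,0,0,0,1,0,0,0,0,0,0,0,0,0,0,0,0,0,0]
Step 12: insert hoy at [0, 14, 26, 30] -> counters=[2,0,0,0,0,0,0,0,0,0,0,0,0,0,2,0,0,0,0,0,0,0,0,0,0,0,2,0,0,0,2,0,0,0,0,0,0,0,0,0,0,0,0,0,0]
Final counters=[2,0,0,0,0,0,0,0,0,0,0,0,0,0,2,0,0,0,0,0,0,0,0,0,0,0,2,0,0,0,2,0,0,0,0,0,0,0,0,0,0,0,0,0,0] -> counters[14]=2

Answer: 2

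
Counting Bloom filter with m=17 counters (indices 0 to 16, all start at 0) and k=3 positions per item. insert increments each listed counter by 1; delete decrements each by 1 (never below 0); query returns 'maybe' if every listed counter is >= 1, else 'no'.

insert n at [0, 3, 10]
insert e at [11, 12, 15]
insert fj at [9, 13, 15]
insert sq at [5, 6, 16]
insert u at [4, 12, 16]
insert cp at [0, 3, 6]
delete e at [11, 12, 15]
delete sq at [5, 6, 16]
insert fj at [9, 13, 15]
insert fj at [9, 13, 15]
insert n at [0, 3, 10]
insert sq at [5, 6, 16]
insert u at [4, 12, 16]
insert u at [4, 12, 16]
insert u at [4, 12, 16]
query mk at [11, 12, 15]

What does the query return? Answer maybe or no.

Answer: no

Derivation:
Step 1: insert n at [0, 3, 10] -> counters=[1,0,0,1,0,0,0,0,0,0,1,0,0,0,0,0,0]
Step 2: insert e at [11, 12, 15] -> counters=[1,0,0,1,0,0,0,0,0,0,1,1,1,0,0,1,0]
Step 3: insert fj at [9, 13, 15] -> counters=[1,0,0,1,0,0,0,0,0,1,1,1,1,1,0,2,0]
Step 4: insert sq at [5, 6, 16] -> counters=[1,0,0,1,0,1,1,0,0,1,1,1,1,1,0,2,1]
Step 5: insert u at [4, 12, 16] -> counters=[1,0,0,1,1,1,1,0,0,1,1,1,2,1,0,2,2]
Step 6: insert cp at [0, 3, 6] -> counters=[2,0,0,2,1,1,2,0,0,1,1,1,2,1,0,2,2]
Step 7: delete e at [11, 12, 15] -> counters=[2,0,0,2,1,1,2,0,0,1,1,0,1,1,0,1,2]
Step 8: delete sq at [5, 6, 16] -> counters=[2,0,0,2,1,0,1,0,0,1,1,0,1,1,0,1,1]
Step 9: insert fj at [9, 13, 15] -> counters=[2,0,0,2,1,0,1,0,0,2,1,0,1,2,0,2,1]
Step 10: insert fj at [9, 13, 15] -> counters=[2,0,0,2,1,0,1,0,0,3,1,0,1,3,0,3,1]
Step 11: insert n at [0, 3, 10] -> counters=[3,0,0,3,1,0,1,0,0,3,2,0,1,3,0,3,1]
Step 12: insert sq at [5, 6, 16] -> counters=[3,0,0,3,1,1,2,0,0,3,2,0,1,3,0,3,2]
Step 13: insert u at [4, 12, 16] -> counters=[3,0,0,3,2,1,2,0,0,3,2,0,2,3,0,3,3]
Step 14: insert u at [4, 12, 16] -> counters=[3,0,0,3,3,1,2,0,0,3,2,0,3,3,0,3,4]
Step 15: insert u at [4, 12, 16] -> counters=[3,0,0,3,4,1,2,0,0,3,2,0,4,3,0,3,5]
Query mk: check counters[11]=0 counters[12]=4 counters[15]=3 -> no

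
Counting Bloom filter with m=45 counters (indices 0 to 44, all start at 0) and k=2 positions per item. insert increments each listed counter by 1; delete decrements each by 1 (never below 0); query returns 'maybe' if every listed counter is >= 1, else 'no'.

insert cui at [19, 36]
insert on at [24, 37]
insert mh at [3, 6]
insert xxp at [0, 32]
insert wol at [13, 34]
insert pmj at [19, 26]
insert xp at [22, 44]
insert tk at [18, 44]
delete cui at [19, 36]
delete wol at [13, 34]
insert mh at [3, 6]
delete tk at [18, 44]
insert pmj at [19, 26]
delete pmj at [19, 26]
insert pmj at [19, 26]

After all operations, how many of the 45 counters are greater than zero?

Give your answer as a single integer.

Answer: 10

Derivation:
Step 1: insert cui at [19, 36] -> counters=[0,0,0,0,0,0,0,0,0,0,0,0,0,0,0,0,0,0,0,1,0,0,0,0,0,0,0,0,0,0,0,0,0,0,0,0,1,0,0,0,0,0,0,0,0]
Step 2: insert on at [24, 37] -> counters=[0,0,0,0,0,0,0,0,0,0,0,0,0,0,0,0,0,0,0,1,0,0,0,0,1,0,0,0,0,0,0,0,0,0,0,0,1,1,0,0,0,0,0,0,0]
Step 3: insert mh at [3, 6] -> counters=[0,0,0,1,0,0,1,0,0,0,0,0,0,0,0,0,0,0,0,1,0,0,0,0,1,0,0,0,0,0,0,0,0,0,0,0,1,1,0,0,0,0,0,0,0]
Step 4: insert xxp at [0, 32] -> counters=[1,0,0,1,0,0,1,0,0,0,0,0,0,0,0,0,0,0,0,1,0,0,0,0,1,0,0,0,0,0,0,0,1,0,0,0,1,1,0,0,0,0,0,0,0]
Step 5: insert wol at [13, 34] -> counters=[1,0,0,1,0,0,1,0,0,0,0,0,0,1,0,0,0,0,0,1,0,0,0,0,1,0,0,0,0,0,0,0,1,0,1,0,1,1,0,0,0,0,0,0,0]
Step 6: insert pmj at [19, 26] -> counters=[1,0,0,1,0,0,1,0,0,0,0,0,0,1,0,0,0,0,0,2,0,0,0,0,1,0,1,0,0,0,0,0,1,0,1,0,1,1,0,0,0,0,0,0,0]
Step 7: insert xp at [22, 44] -> counters=[1,0,0,1,0,0,1,0,0,0,0,0,0,1,0,0,0,0,0,2,0,0,1,0,1,0,1,0,0,0,0,0,1,0,1,0,1,1,0,0,0,0,0,0,1]
Step 8: insert tk at [18, 44] -> counters=[1,0,0,1,0,0,1,0,0,0,0,0,0,1,0,0,0,0,1,2,0,0,1,0,1,0,1,0,0,0,0,0,1,0,1,0,1,1,0,0,0,0,0,0,2]
Step 9: delete cui at [19, 36] -> counters=[1,0,0,1,0,0,1,0,0,0,0,0,0,1,0,0,0,0,1,1,0,0,1,0,1,0,1,0,0,0,0,0,1,0,1,0,0,1,0,0,0,0,0,0,2]
Step 10: delete wol at [13, 34] -> counters=[1,0,0,1,0,0,1,0,0,0,0,0,0,0,0,0,0,0,1,1,0,0,1,0,1,0,1,0,0,0,0,0,1,0,0,0,0,1,0,0,0,0,0,0,2]
Step 11: insert mh at [3, 6] -> counters=[1,0,0,2,0,0,2,0,0,0,0,0,0,0,0,0,0,0,1,1,0,0,1,0,1,0,1,0,0,0,0,0,1,0,0,0,0,1,0,0,0,0,0,0,2]
Step 12: delete tk at [18, 44] -> counters=[1,0,0,2,0,0,2,0,0,0,0,0,0,0,0,0,0,0,0,1,0,0,1,0,1,0,1,0,0,0,0,0,1,0,0,0,0,1,0,0,0,0,0,0,1]
Step 13: insert pmj at [19, 26] -> counters=[1,0,0,2,0,0,2,0,0,0,0,0,0,0,0,0,0,0,0,2,0,0,1,0,1,0,2,0,0,0,0,0,1,0,0,0,0,1,0,0,0,0,0,0,1]
Step 14: delete pmj at [19, 26] -> counters=[1,0,0,2,0,0,2,0,0,0,0,0,0,0,0,0,0,0,0,1,0,0,1,0,1,0,1,0,0,0,0,0,1,0,0,0,0,1,0,0,0,0,0,0,1]
Step 15: insert pmj at [19, 26] -> counters=[1,0,0,2,0,0,2,0,0,0,0,0,0,0,0,0,0,0,0,2,0,0,1,0,1,0,2,0,0,0,0,0,1,0,0,0,0,1,0,0,0,0,0,0,1]
Final counters=[1,0,0,2,0,0,2,0,0,0,0,0,0,0,0,0,0,0,0,2,0,0,1,0,1,0,2,0,0,0,0,0,1,0,0,0,0,1,0,0,0,0,0,0,1] -> 10 nonzero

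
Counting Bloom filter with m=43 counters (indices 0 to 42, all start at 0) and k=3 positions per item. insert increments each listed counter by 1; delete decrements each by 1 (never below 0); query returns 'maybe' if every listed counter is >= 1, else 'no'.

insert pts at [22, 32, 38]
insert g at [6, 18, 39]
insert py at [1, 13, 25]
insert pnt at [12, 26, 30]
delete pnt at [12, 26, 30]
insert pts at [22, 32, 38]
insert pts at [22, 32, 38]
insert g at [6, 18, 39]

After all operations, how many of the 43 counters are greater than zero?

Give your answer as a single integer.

Answer: 9

Derivation:
Step 1: insert pts at [22, 32, 38] -> counters=[0,0,0,0,0,0,0,0,0,0,0,0,0,0,0,0,0,0,0,0,0,0,1,0,0,0,0,0,0,0,0,0,1,0,0,0,0,0,1,0,0,0,0]
Step 2: insert g at [6, 18, 39] -> counters=[0,0,0,0,0,0,1,0,0,0,0,0,0,0,0,0,0,0,1,0,0,0,1,0,0,0,0,0,0,0,0,0,1,0,0,0,0,0,1,1,0,0,0]
Step 3: insert py at [1, 13, 25] -> counters=[0,1,0,0,0,0,1,0,0,0,0,0,0,1,0,0,0,0,1,0,0,0,1,0,0,1,0,0,0,0,0,0,1,0,0,0,0,0,1,1,0,0,0]
Step 4: insert pnt at [12, 26, 30] -> counters=[0,1,0,0,0,0,1,0,0,0,0,0,1,1,0,0,0,0,1,0,0,0,1,0,0,1,1,0,0,0,1,0,1,0,0,0,0,0,1,1,0,0,0]
Step 5: delete pnt at [12, 26, 30] -> counters=[0,1,0,0,0,0,1,0,0,0,0,0,0,1,0,0,0,0,1,0,0,0,1,0,0,1,0,0,0,0,0,0,1,0,0,0,0,0,1,1,0,0,0]
Step 6: insert pts at [22, 32, 38] -> counters=[0,1,0,0,0,0,1,0,0,0,0,0,0,1,0,0,0,0,1,0,0,0,2,0,0,1,0,0,0,0,0,0,2,0,0,0,0,0,2,1,0,0,0]
Step 7: insert pts at [22, 32, 38] -> counters=[0,1,0,0,0,0,1,0,0,0,0,0,0,1,0,0,0,0,1,0,0,0,3,0,0,1,0,0,0,0,0,0,3,0,0,0,0,0,3,1,0,0,0]
Step 8: insert g at [6, 18, 39] -> counters=[0,1,0,0,0,0,2,0,0,0,0,0,0,1,0,0,0,0,2,0,0,0,3,0,0,1,0,0,0,0,0,0,3,0,0,0,0,0,3,2,0,0,0]
Final counters=[0,1,0,0,0,0,2,0,0,0,0,0,0,1,0,0,0,0,2,0,0,0,3,0,0,1,0,0,0,0,0,0,3,0,0,0,0,0,3,2,0,0,0] -> 9 nonzero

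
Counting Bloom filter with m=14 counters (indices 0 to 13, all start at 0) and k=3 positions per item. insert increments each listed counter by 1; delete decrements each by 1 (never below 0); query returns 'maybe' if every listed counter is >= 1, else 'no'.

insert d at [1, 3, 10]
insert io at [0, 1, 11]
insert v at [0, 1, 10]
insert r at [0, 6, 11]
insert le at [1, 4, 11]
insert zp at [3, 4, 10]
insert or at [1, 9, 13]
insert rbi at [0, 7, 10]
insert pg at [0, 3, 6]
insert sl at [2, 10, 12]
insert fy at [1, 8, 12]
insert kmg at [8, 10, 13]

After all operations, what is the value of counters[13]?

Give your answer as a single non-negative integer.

Answer: 2

Derivation:
Step 1: insert d at [1, 3, 10] -> counters=[0,1,0,1,0,0,0,0,0,0,1,0,0,0]
Step 2: insert io at [0, 1, 11] -> counters=[1,2,0,1,0,0,0,0,0,0,1,1,0,0]
Step 3: insert v at [0, 1, 10] -> counters=[2,3,0,1,0,0,0,0,0,0,2,1,0,0]
Step 4: insert r at [0, 6, 11] -> counters=[3,3,0,1,0,0,1,0,0,0,2,2,0,0]
Step 5: insert le at [1, 4, 11] -> counters=[3,4,0,1,1,0,1,0,0,0,2,3,0,0]
Step 6: insert zp at [3, 4, 10] -> counters=[3,4,0,2,2,0,1,0,0,0,3,3,0,0]
Step 7: insert or at [1, 9, 13] -> counters=[3,5,0,2,2,0,1,0,0,1,3,3,0,1]
Step 8: insert rbi at [0, 7, 10] -> counters=[4,5,0,2,2,0,1,1,0,1,4,3,0,1]
Step 9: insert pg at [0, 3, 6] -> counters=[5,5,0,3,2,0,2,1,0,1,4,3,0,1]
Step 10: insert sl at [2, 10, 12] -> counters=[5,5,1,3,2,0,2,1,0,1,5,3,1,1]
Step 11: insert fy at [1, 8, 12] -> counters=[5,6,1,3,2,0,2,1,1,1,5,3,2,1]
Step 12: insert kmg at [8, 10, 13] -> counters=[5,6,1,3,2,0,2,1,2,1,6,3,2,2]
Final counters=[5,6,1,3,2,0,2,1,2,1,6,3,2,2] -> counters[13]=2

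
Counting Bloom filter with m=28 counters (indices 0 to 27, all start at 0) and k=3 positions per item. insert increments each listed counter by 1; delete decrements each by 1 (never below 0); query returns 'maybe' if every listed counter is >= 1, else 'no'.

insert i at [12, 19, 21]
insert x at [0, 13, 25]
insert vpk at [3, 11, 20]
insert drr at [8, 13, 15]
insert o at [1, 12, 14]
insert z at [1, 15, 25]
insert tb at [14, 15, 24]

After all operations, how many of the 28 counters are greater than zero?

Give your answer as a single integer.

Step 1: insert i at [12, 19, 21] -> counters=[0,0,0,0,0,0,0,0,0,0,0,0,1,0,0,0,0,0,0,1,0,1,0,0,0,0,0,0]
Step 2: insert x at [0, 13, 25] -> counters=[1,0,0,0,0,0,0,0,0,0,0,0,1,1,0,0,0,0,0,1,0,1,0,0,0,1,0,0]
Step 3: insert vpk at [3, 11, 20] -> counters=[1,0,0,1,0,0,0,0,0,0,0,1,1,1,0,0,0,0,0,1,1,1,0,0,0,1,0,0]
Step 4: insert drr at [8, 13, 15] -> counters=[1,0,0,1,0,0,0,0,1,0,0,1,1,2,0,1,0,0,0,1,1,1,0,0,0,1,0,0]
Step 5: insert o at [1, 12, 14] -> counters=[1,1,0,1,0,0,0,0,1,0,0,1,2,2,1,1,0,0,0,1,1,1,0,0,0,1,0,0]
Step 6: insert z at [1, 15, 25] -> counters=[1,2,0,1,0,0,0,0,1,0,0,1,2,2,1,2,0,0,0,1,1,1,0,0,0,2,0,0]
Step 7: insert tb at [14, 15, 24] -> counters=[1,2,0,1,0,0,0,0,1,0,0,1,2,2,2,3,0,0,0,1,1,1,0,0,1,2,0,0]
Final counters=[1,2,0,1,0,0,0,0,1,0,0,1,2,2,2,3,0,0,0,1,1,1,0,0,1,2,0,0] -> 14 nonzero

Answer: 14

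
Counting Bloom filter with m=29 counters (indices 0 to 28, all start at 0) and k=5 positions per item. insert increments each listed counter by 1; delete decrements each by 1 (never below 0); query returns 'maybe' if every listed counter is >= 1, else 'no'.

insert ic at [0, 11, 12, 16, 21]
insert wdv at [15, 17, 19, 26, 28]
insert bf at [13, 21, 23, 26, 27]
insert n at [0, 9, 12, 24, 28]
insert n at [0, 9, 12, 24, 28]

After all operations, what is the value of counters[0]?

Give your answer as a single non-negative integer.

Answer: 3

Derivation:
Step 1: insert ic at [0, 11, 12, 16, 21] -> counters=[1,0,0,0,0,0,0,0,0,0,0,1,1,0,0,0,1,0,0,0,0,1,0,0,0,0,0,0,0]
Step 2: insert wdv at [15, 17, 19, 26, 28] -> counters=[1,0,0,0,0,0,0,0,0,0,0,1,1,0,0,1,1,1,0,1,0,1,0,0,0,0,1,0,1]
Step 3: insert bf at [13, 21, 23, 26, 27] -> counters=[1,0,0,0,0,0,0,0,0,0,0,1,1,1,0,1,1,1,0,1,0,2,0,1,0,0,2,1,1]
Step 4: insert n at [0, 9, 12, 24, 28] -> counters=[2,0,0,0,0,0,0,0,0,1,0,1,2,1,0,1,1,1,0,1,0,2,0,1,1,0,2,1,2]
Step 5: insert n at [0, 9, 12, 24, 28] -> counters=[3,0,0,0,0,0,0,0,0,2,0,1,3,1,0,1,1,1,0,1,0,2,0,1,2,0,2,1,3]
Final counters=[3,0,0,0,0,0,0,0,0,2,0,1,3,1,0,1,1,1,0,1,0,2,0,1,2,0,2,1,3] -> counters[0]=3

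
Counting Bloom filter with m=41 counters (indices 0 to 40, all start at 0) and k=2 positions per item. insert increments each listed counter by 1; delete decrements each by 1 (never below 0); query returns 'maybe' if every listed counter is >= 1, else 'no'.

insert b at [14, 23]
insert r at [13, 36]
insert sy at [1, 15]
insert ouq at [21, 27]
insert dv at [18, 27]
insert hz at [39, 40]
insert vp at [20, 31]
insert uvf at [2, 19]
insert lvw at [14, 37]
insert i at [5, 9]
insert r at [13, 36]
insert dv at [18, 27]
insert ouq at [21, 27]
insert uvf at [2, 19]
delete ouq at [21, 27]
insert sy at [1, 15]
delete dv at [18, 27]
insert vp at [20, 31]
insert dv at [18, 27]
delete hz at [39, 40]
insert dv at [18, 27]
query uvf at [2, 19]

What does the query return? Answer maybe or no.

Step 1: insert b at [14, 23] -> counters=[0,0,0,0,0,0,0,0,0,0,0,0,0,0,1,0,0,0,0,0,0,0,0,1,0,0,0,0,0,0,0,0,0,0,0,0,0,0,0,0,0]
Step 2: insert r at [13, 36] -> counters=[0,0,0,0,0,0,0,0,0,0,0,0,0,1,1,0,0,0,0,0,0,0,0,1,0,0,0,0,0,0,0,0,0,0,0,0,1,0,0,0,0]
Step 3: insert sy at [1, 15] -> counters=[0,1,0,0,0,0,0,0,0,0,0,0,0,1,1,1,0,0,0,0,0,0,0,1,0,0,0,0,0,0,0,0,0,0,0,0,1,0,0,0,0]
Step 4: insert ouq at [21, 27] -> counters=[0,1,0,0,0,0,0,0,0,0,0,0,0,1,1,1,0,0,0,0,0,1,0,1,0,0,0,1,0,0,0,0,0,0,0,0,1,0,0,0,0]
Step 5: insert dv at [18, 27] -> counters=[0,1,0,0,0,0,0,0,0,0,0,0,0,1,1,1,0,0,1,0,0,1,0,1,0,0,0,2,0,0,0,0,0,0,0,0,1,0,0,0,0]
Step 6: insert hz at [39, 40] -> counters=[0,1,0,0,0,0,0,0,0,0,0,0,0,1,1,1,0,0,1,0,0,1,0,1,0,0,0,2,0,0,0,0,0,0,0,0,1,0,0,1,1]
Step 7: insert vp at [20, 31] -> counters=[0,1,0,0,0,0,0,0,0,0,0,0,0,1,1,1,0,0,1,0,1,1,0,1,0,0,0,2,0,0,0,1,0,0,0,0,1,0,0,1,1]
Step 8: insert uvf at [2, 19] -> counters=[0,1,1,0,0,0,0,0,0,0,0,0,0,1,1,1,0,0,1,1,1,1,0,1,0,0,0,2,0,0,0,1,0,0,0,0,1,0,0,1,1]
Step 9: insert lvw at [14, 37] -> counters=[0,1,1,0,0,0,0,0,0,0,0,0,0,1,2,1,0,0,1,1,1,1,0,1,0,0,0,2,0,0,0,1,0,0,0,0,1,1,0,1,1]
Step 10: insert i at [5, 9] -> counters=[0,1,1,0,0,1,0,0,0,1,0,0,0,1,2,1,0,0,1,1,1,1,0,1,0,0,0,2,0,0,0,1,0,0,0,0,1,1,0,1,1]
Step 11: insert r at [13, 36] -> counters=[0,1,1,0,0,1,0,0,0,1,0,0,0,2,2,1,0,0,1,1,1,1,0,1,0,0,0,2,0,0,0,1,0,0,0,0,2,1,0,1,1]
Step 12: insert dv at [18, 27] -> counters=[0,1,1,0,0,1,0,0,0,1,0,0,0,2,2,1,0,0,2,1,1,1,0,1,0,0,0,3,0,0,0,1,0,0,0,0,2,1,0,1,1]
Step 13: insert ouq at [21, 27] -> counters=[0,1,1,0,0,1,0,0,0,1,0,0,0,2,2,1,0,0,2,1,1,2,0,1,0,0,0,4,0,0,0,1,0,0,0,0,2,1,0,1,1]
Step 14: insert uvf at [2, 19] -> counters=[0,1,2,0,0,1,0,0,0,1,0,0,0,2,2,1,0,0,2,2,1,2,0,1,0,0,0,4,0,0,0,1,0,0,0,0,2,1,0,1,1]
Step 15: delete ouq at [21, 27] -> counters=[0,1,2,0,0,1,0,0,0,1,0,0,0,2,2,1,0,0,2,2,1,1,0,1,0,0,0,3,0,0,0,1,0,0,0,0,2,1,0,1,1]
Step 16: insert sy at [1, 15] -> counters=[0,2,2,0,0,1,0,0,0,1,0,0,0,2,2,2,0,0,2,2,1,1,0,1,0,0,0,3,0,0,0,1,0,0,0,0,2,1,0,1,1]
Step 17: delete dv at [18, 27] -> counters=[0,2,2,0,0,1,0,0,0,1,0,0,0,2,2,2,0,0,1,2,1,1,0,1,0,0,0,2,0,0,0,1,0,0,0,0,2,1,0,1,1]
Step 18: insert vp at [20, 31] -> counters=[0,2,2,0,0,1,0,0,0,1,0,0,0,2,2,2,0,0,1,2,2,1,0,1,0,0,0,2,0,0,0,2,0,0,0,0,2,1,0,1,1]
Step 19: insert dv at [18, 27] -> counters=[0,2,2,0,0,1,0,0,0,1,0,0,0,2,2,2,0,0,2,2,2,1,0,1,0,0,0,3,0,0,0,2,0,0,0,0,2,1,0,1,1]
Step 20: delete hz at [39, 40] -> counters=[0,2,2,0,0,1,0,0,0,1,0,0,0,2,2,2,0,0,2,2,2,1,0,1,0,0,0,3,0,0,0,2,0,0,0,0,2,1,0,0,0]
Step 21: insert dv at [18, 27] -> counters=[0,2,2,0,0,1,0,0,0,1,0,0,0,2,2,2,0,0,3,2,2,1,0,1,0,0,0,4,0,0,0,2,0,0,0,0,2,1,0,0,0]
Query uvf: check counters[2]=2 counters[19]=2 -> maybe

Answer: maybe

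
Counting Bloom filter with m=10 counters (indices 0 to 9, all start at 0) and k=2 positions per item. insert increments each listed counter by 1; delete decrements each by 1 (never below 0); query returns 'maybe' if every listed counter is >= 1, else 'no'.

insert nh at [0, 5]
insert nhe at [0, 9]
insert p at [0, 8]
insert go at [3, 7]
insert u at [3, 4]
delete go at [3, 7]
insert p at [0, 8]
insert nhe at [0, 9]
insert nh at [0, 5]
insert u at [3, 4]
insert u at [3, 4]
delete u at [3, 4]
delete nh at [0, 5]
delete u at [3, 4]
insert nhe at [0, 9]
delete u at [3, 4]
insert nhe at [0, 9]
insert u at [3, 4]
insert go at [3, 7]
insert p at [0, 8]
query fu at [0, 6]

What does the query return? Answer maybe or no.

Answer: no

Derivation:
Step 1: insert nh at [0, 5] -> counters=[1,0,0,0,0,1,0,0,0,0]
Step 2: insert nhe at [0, 9] -> counters=[2,0,0,0,0,1,0,0,0,1]
Step 3: insert p at [0, 8] -> counters=[3,0,0,0,0,1,0,0,1,1]
Step 4: insert go at [3, 7] -> counters=[3,0,0,1,0,1,0,1,1,1]
Step 5: insert u at [3, 4] -> counters=[3,0,0,2,1,1,0,1,1,1]
Step 6: delete go at [3, 7] -> counters=[3,0,0,1,1,1,0,0,1,1]
Step 7: insert p at [0, 8] -> counters=[4,0,0,1,1,1,0,0,2,1]
Step 8: insert nhe at [0, 9] -> counters=[5,0,0,1,1,1,0,0,2,2]
Step 9: insert nh at [0, 5] -> counters=[6,0,0,1,1,2,0,0,2,2]
Step 10: insert u at [3, 4] -> counters=[6,0,0,2,2,2,0,0,2,2]
Step 11: insert u at [3, 4] -> counters=[6,0,0,3,3,2,0,0,2,2]
Step 12: delete u at [3, 4] -> counters=[6,0,0,2,2,2,0,0,2,2]
Step 13: delete nh at [0, 5] -> counters=[5,0,0,2,2,1,0,0,2,2]
Step 14: delete u at [3, 4] -> counters=[5,0,0,1,1,1,0,0,2,2]
Step 15: insert nhe at [0, 9] -> counters=[6,0,0,1,1,1,0,0,2,3]
Step 16: delete u at [3, 4] -> counters=[6,0,0,0,0,1,0,0,2,3]
Step 17: insert nhe at [0, 9] -> counters=[7,0,0,0,0,1,0,0,2,4]
Step 18: insert u at [3, 4] -> counters=[7,0,0,1,1,1,0,0,2,4]
Step 19: insert go at [3, 7] -> counters=[7,0,0,2,1,1,0,1,2,4]
Step 20: insert p at [0, 8] -> counters=[8,0,0,2,1,1,0,1,3,4]
Query fu: check counters[0]=8 counters[6]=0 -> no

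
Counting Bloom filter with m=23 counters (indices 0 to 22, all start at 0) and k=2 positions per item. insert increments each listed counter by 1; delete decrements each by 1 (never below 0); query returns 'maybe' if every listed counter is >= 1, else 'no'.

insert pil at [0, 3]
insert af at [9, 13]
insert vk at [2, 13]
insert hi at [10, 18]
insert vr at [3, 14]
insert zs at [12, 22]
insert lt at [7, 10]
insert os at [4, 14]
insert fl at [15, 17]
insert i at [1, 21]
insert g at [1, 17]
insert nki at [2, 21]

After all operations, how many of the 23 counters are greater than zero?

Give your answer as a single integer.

Answer: 16

Derivation:
Step 1: insert pil at [0, 3] -> counters=[1,0,0,1,0,0,0,0,0,0,0,0,0,0,0,0,0,0,0,0,0,0,0]
Step 2: insert af at [9, 13] -> counters=[1,0,0,1,0,0,0,0,0,1,0,0,0,1,0,0,0,0,0,0,0,0,0]
Step 3: insert vk at [2, 13] -> counters=[1,0,1,1,0,0,0,0,0,1,0,0,0,2,0,0,0,0,0,0,0,0,0]
Step 4: insert hi at [10, 18] -> counters=[1,0,1,1,0,0,0,0,0,1,1,0,0,2,0,0,0,0,1,0,0,0,0]
Step 5: insert vr at [3, 14] -> counters=[1,0,1,2,0,0,0,0,0,1,1,0,0,2,1,0,0,0,1,0,0,0,0]
Step 6: insert zs at [12, 22] -> counters=[1,0,1,2,0,0,0,0,0,1,1,0,1,2,1,0,0,0,1,0,0,0,1]
Step 7: insert lt at [7, 10] -> counters=[1,0,1,2,0,0,0,1,0,1,2,0,1,2,1,0,0,0,1,0,0,0,1]
Step 8: insert os at [4, 14] -> counters=[1,0,1,2,1,0,0,1,0,1,2,0,1,2,2,0,0,0,1,0,0,0,1]
Step 9: insert fl at [15, 17] -> counters=[1,0,1,2,1,0,0,1,0,1,2,0,1,2,2,1,0,1,1,0,0,0,1]
Step 10: insert i at [1, 21] -> counters=[1,1,1,2,1,0,0,1,0,1,2,0,1,2,2,1,0,1,1,0,0,1,1]
Step 11: insert g at [1, 17] -> counters=[1,2,1,2,1,0,0,1,0,1,2,0,1,2,2,1,0,2,1,0,0,1,1]
Step 12: insert nki at [2, 21] -> counters=[1,2,2,2,1,0,0,1,0,1,2,0,1,2,2,1,0,2,1,0,0,2,1]
Final counters=[1,2,2,2,1,0,0,1,0,1,2,0,1,2,2,1,0,2,1,0,0,2,1] -> 16 nonzero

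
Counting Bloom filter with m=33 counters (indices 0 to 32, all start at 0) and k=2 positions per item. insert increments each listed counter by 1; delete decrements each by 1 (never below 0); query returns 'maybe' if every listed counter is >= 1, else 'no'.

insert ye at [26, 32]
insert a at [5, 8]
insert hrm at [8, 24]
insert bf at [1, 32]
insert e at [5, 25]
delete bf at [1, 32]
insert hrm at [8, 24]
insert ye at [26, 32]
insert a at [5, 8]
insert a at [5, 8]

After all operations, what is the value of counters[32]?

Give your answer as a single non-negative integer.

Step 1: insert ye at [26, 32] -> counters=[0,0,0,0,0,0,0,0,0,0,0,0,0,0,0,0,0,0,0,0,0,0,0,0,0,0,1,0,0,0,0,0,1]
Step 2: insert a at [5, 8] -> counters=[0,0,0,0,0,1,0,0,1,0,0,0,0,0,0,0,0,0,0,0,0,0,0,0,0,0,1,0,0,0,0,0,1]
Step 3: insert hrm at [8, 24] -> counters=[0,0,0,0,0,1,0,0,2,0,0,0,0,0,0,0,0,0,0,0,0,0,0,0,1,0,1,0,0,0,0,0,1]
Step 4: insert bf at [1, 32] -> counters=[0,1,0,0,0,1,0,0,2,0,0,0,0,0,0,0,0,0,0,0,0,0,0,0,1,0,1,0,0,0,0,0,2]
Step 5: insert e at [5, 25] -> counters=[0,1,0,0,0,2,0,0,2,0,0,0,0,0,0,0,0,0,0,0,0,0,0,0,1,1,1,0,0,0,0,0,2]
Step 6: delete bf at [1, 32] -> counters=[0,0,0,0,0,2,0,0,2,0,0,0,0,0,0,0,0,0,0,0,0,0,0,0,1,1,1,0,0,0,0,0,1]
Step 7: insert hrm at [8, 24] -> counters=[0,0,0,0,0,2,0,0,3,0,0,0,0,0,0,0,0,0,0,0,0,0,0,0,2,1,1,0,0,0,0,0,1]
Step 8: insert ye at [26, 32] -> counters=[0,0,0,0,0,2,0,0,3,0,0,0,0,0,0,0,0,0,0,0,0,0,0,0,2,1,2,0,0,0,0,0,2]
Step 9: insert a at [5, 8] -> counters=[0,0,0,0,0,3,0,0,4,0,0,0,0,0,0,0,0,0,0,0,0,0,0,0,2,1,2,0,0,0,0,0,2]
Step 10: insert a at [5, 8] -> counters=[0,0,0,0,0,4,0,0,5,0,0,0,0,0,0,0,0,0,0,0,0,0,0,0,2,1,2,0,0,0,0,0,2]
Final counters=[0,0,0,0,0,4,0,0,5,0,0,0,0,0,0,0,0,0,0,0,0,0,0,0,2,1,2,0,0,0,0,0,2] -> counters[32]=2

Answer: 2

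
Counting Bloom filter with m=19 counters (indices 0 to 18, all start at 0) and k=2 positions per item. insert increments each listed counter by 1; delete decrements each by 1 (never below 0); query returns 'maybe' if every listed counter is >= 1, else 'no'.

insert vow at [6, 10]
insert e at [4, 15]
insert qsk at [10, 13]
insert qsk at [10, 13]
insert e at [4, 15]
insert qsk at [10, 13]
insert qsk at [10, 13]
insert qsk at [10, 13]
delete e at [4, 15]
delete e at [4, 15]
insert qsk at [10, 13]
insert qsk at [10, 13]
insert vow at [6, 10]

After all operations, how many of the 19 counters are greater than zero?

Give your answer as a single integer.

Answer: 3

Derivation:
Step 1: insert vow at [6, 10] -> counters=[0,0,0,0,0,0,1,0,0,0,1,0,0,0,0,0,0,0,0]
Step 2: insert e at [4, 15] -> counters=[0,0,0,0,1,0,1,0,0,0,1,0,0,0,0,1,0,0,0]
Step 3: insert qsk at [10, 13] -> counters=[0,0,0,0,1,0,1,0,0,0,2,0,0,1,0,1,0,0,0]
Step 4: insert qsk at [10, 13] -> counters=[0,0,0,0,1,0,1,0,0,0,3,0,0,2,0,1,0,0,0]
Step 5: insert e at [4, 15] -> counters=[0,0,0,0,2,0,1,0,0,0,3,0,0,2,0,2,0,0,0]
Step 6: insert qsk at [10, 13] -> counters=[0,0,0,0,2,0,1,0,0,0,4,0,0,3,0,2,0,0,0]
Step 7: insert qsk at [10, 13] -> counters=[0,0,0,0,2,0,1,0,0,0,5,0,0,4,0,2,0,0,0]
Step 8: insert qsk at [10, 13] -> counters=[0,0,0,0,2,0,1,0,0,0,6,0,0,5,0,2,0,0,0]
Step 9: delete e at [4, 15] -> counters=[0,0,0,0,1,0,1,0,0,0,6,0,0,5,0,1,0,0,0]
Step 10: delete e at [4, 15] -> counters=[0,0,0,0,0,0,1,0,0,0,6,0,0,5,0,0,0,0,0]
Step 11: insert qsk at [10, 13] -> counters=[0,0,0,0,0,0,1,0,0,0,7,0,0,6,0,0,0,0,0]
Step 12: insert qsk at [10, 13] -> counters=[0,0,0,0,0,0,1,0,0,0,8,0,0,7,0,0,0,0,0]
Step 13: insert vow at [6, 10] -> counters=[0,0,0,0,0,0,2,0,0,0,9,0,0,7,0,0,0,0,0]
Final counters=[0,0,0,0,0,0,2,0,0,0,9,0,0,7,0,0,0,0,0] -> 3 nonzero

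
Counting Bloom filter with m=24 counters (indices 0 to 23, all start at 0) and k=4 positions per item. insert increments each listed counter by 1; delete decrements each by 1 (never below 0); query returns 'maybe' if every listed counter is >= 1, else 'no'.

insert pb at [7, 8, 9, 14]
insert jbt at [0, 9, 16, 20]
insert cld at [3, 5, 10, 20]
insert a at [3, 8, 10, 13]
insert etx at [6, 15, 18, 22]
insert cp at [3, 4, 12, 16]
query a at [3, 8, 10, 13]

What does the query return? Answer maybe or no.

Answer: maybe

Derivation:
Step 1: insert pb at [7, 8, 9, 14] -> counters=[0,0,0,0,0,0,0,1,1,1,0,0,0,0,1,0,0,0,0,0,0,0,0,0]
Step 2: insert jbt at [0, 9, 16, 20] -> counters=[1,0,0,0,0,0,0,1,1,2,0,0,0,0,1,0,1,0,0,0,1,0,0,0]
Step 3: insert cld at [3, 5, 10, 20] -> counters=[1,0,0,1,0,1,0,1,1,2,1,0,0,0,1,0,1,0,0,0,2,0,0,0]
Step 4: insert a at [3, 8, 10, 13] -> counters=[1,0,0,2,0,1,0,1,2,2,2,0,0,1,1,0,1,0,0,0,2,0,0,0]
Step 5: insert etx at [6, 15, 18, 22] -> counters=[1,0,0,2,0,1,1,1,2,2,2,0,0,1,1,1,1,0,1,0,2,0,1,0]
Step 6: insert cp at [3, 4, 12, 16] -> counters=[1,0,0,3,1,1,1,1,2,2,2,0,1,1,1,1,2,0,1,0,2,0,1,0]
Query a: check counters[3]=3 counters[8]=2 counters[10]=2 counters[13]=1 -> maybe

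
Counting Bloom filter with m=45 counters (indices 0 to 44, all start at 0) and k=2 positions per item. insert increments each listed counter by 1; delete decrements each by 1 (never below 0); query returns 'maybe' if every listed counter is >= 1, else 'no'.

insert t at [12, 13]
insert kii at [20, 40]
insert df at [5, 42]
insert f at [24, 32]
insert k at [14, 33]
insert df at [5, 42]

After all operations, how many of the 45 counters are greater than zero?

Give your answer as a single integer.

Step 1: insert t at [12, 13] -> counters=[0,0,0,0,0,0,0,0,0,0,0,0,1,1,0,0,0,0,0,0,0,0,0,0,0,0,0,0,0,0,0,0,0,0,0,0,0,0,0,0,0,0,0,0,0]
Step 2: insert kii at [20, 40] -> counters=[0,0,0,0,0,0,0,0,0,0,0,0,1,1,0,0,0,0,0,0,1,0,0,0,0,0,0,0,0,0,0,0,0,0,0,0,0,0,0,0,1,0,0,0,0]
Step 3: insert df at [5, 42] -> counters=[0,0,0,0,0,1,0,0,0,0,0,0,1,1,0,0,0,0,0,0,1,0,0,0,0,0,0,0,0,0,0,0,0,0,0,0,0,0,0,0,1,0,1,0,0]
Step 4: insert f at [24, 32] -> counters=[0,0,0,0,0,1,0,0,0,0,0,0,1,1,0,0,0,0,0,0,1,0,0,0,1,0,0,0,0,0,0,0,1,0,0,0,0,0,0,0,1,0,1,0,0]
Step 5: insert k at [14, 33] -> counters=[0,0,0,0,0,1,0,0,0,0,0,0,1,1,1,0,0,0,0,0,1,0,0,0,1,0,0,0,0,0,0,0,1,1,0,0,0,0,0,0,1,0,1,0,0]
Step 6: insert df at [5, 42] -> counters=[0,0,0,0,0,2,0,0,0,0,0,0,1,1,1,0,0,0,0,0,1,0,0,0,1,0,0,0,0,0,0,0,1,1,0,0,0,0,0,0,1,0,2,0,0]
Final counters=[0,0,0,0,0,2,0,0,0,0,0,0,1,1,1,0,0,0,0,0,1,0,0,0,1,0,0,0,0,0,0,0,1,1,0,0,0,0,0,0,1,0,2,0,0] -> 10 nonzero

Answer: 10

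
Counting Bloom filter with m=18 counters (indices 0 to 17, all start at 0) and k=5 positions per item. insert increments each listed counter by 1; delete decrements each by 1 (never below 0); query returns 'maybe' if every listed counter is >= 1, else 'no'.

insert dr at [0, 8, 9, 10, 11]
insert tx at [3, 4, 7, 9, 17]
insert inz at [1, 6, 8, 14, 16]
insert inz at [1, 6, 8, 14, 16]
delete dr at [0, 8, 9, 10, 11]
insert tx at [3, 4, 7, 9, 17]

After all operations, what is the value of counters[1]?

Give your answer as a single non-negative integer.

Step 1: insert dr at [0, 8, 9, 10, 11] -> counters=[1,0,0,0,0,0,0,0,1,1,1,1,0,0,0,0,0,0]
Step 2: insert tx at [3, 4, 7, 9, 17] -> counters=[1,0,0,1,1,0,0,1,1,2,1,1,0,0,0,0,0,1]
Step 3: insert inz at [1, 6, 8, 14, 16] -> counters=[1,1,0,1,1,0,1,1,2,2,1,1,0,0,1,0,1,1]
Step 4: insert inz at [1, 6, 8, 14, 16] -> counters=[1,2,0,1,1,0,2,1,3,2,1,1,0,0,2,0,2,1]
Step 5: delete dr at [0, 8, 9, 10, 11] -> counters=[0,2,0,1,1,0,2,1,2,1,0,0,0,0,2,0,2,1]
Step 6: insert tx at [3, 4, 7, 9, 17] -> counters=[0,2,0,2,2,0,2,2,2,2,0,0,0,0,2,0,2,2]
Final counters=[0,2,0,2,2,0,2,2,2,2,0,0,0,0,2,0,2,2] -> counters[1]=2

Answer: 2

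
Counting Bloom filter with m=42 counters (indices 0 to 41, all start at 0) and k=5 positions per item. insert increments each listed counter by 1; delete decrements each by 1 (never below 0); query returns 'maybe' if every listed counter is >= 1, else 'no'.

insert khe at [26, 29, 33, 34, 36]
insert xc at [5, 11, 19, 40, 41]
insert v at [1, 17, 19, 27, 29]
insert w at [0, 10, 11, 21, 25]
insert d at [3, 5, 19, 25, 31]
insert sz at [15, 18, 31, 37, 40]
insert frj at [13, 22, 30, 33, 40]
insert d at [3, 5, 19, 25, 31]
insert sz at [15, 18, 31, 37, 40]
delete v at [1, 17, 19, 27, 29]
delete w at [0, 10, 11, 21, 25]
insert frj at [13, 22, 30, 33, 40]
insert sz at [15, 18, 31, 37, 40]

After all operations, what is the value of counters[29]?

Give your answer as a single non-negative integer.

Answer: 1

Derivation:
Step 1: insert khe at [26, 29, 33, 34, 36] -> counters=[0,0,0,0,0,0,0,0,0,0,0,0,0,0,0,0,0,0,0,0,0,0,0,0,0,0,1,0,0,1,0,0,0,1,1,0,1,0,0,0,0,0]
Step 2: insert xc at [5, 11, 19, 40, 41] -> counters=[0,0,0,0,0,1,0,0,0,0,0,1,0,0,0,0,0,0,0,1,0,0,0,0,0,0,1,0,0,1,0,0,0,1,1,0,1,0,0,0,1,1]
Step 3: insert v at [1, 17, 19, 27, 29] -> counters=[0,1,0,0,0,1,0,0,0,0,0,1,0,0,0,0,0,1,0,2,0,0,0,0,0,0,1,1,0,2,0,0,0,1,1,0,1,0,0,0,1,1]
Step 4: insert w at [0, 10, 11, 21, 25] -> counters=[1,1,0,0,0,1,0,0,0,0,1,2,0,0,0,0,0,1,0,2,0,1,0,0,0,1,1,1,0,2,0,0,0,1,1,0,1,0,0,0,1,1]
Step 5: insert d at [3, 5, 19, 25, 31] -> counters=[1,1,0,1,0,2,0,0,0,0,1,2,0,0,0,0,0,1,0,3,0,1,0,0,0,2,1,1,0,2,0,1,0,1,1,0,1,0,0,0,1,1]
Step 6: insert sz at [15, 18, 31, 37, 40] -> counters=[1,1,0,1,0,2,0,0,0,0,1,2,0,0,0,1,0,1,1,3,0,1,0,0,0,2,1,1,0,2,0,2,0,1,1,0,1,1,0,0,2,1]
Step 7: insert frj at [13, 22, 30, 33, 40] -> counters=[1,1,0,1,0,2,0,0,0,0,1,2,0,1,0,1,0,1,1,3,0,1,1,0,0,2,1,1,0,2,1,2,0,2,1,0,1,1,0,0,3,1]
Step 8: insert d at [3, 5, 19, 25, 31] -> counters=[1,1,0,2,0,3,0,0,0,0,1,2,0,1,0,1,0,1,1,4,0,1,1,0,0,3,1,1,0,2,1,3,0,2,1,0,1,1,0,0,3,1]
Step 9: insert sz at [15, 18, 31, 37, 40] -> counters=[1,1,0,2,0,3,0,0,0,0,1,2,0,1,0,2,0,1,2,4,0,1,1,0,0,3,1,1,0,2,1,4,0,2,1,0,1,2,0,0,4,1]
Step 10: delete v at [1, 17, 19, 27, 29] -> counters=[1,0,0,2,0,3,0,0,0,0,1,2,0,1,0,2,0,0,2,3,0,1,1,0,0,3,1,0,0,1,1,4,0,2,1,0,1,2,0,0,4,1]
Step 11: delete w at [0, 10, 11, 21, 25] -> counters=[0,0,0,2,0,3,0,0,0,0,0,1,0,1,0,2,0,0,2,3,0,0,1,0,0,2,1,0,0,1,1,4,0,2,1,0,1,2,0,0,4,1]
Step 12: insert frj at [13, 22, 30, 33, 40] -> counters=[0,0,0,2,0,3,0,0,0,0,0,1,0,2,0,2,0,0,2,3,0,0,2,0,0,2,1,0,0,1,2,4,0,3,1,0,1,2,0,0,5,1]
Step 13: insert sz at [15, 18, 31, 37, 40] -> counters=[0,0,0,2,0,3,0,0,0,0,0,1,0,2,0,3,0,0,3,3,0,0,2,0,0,2,1,0,0,1,2,5,0,3,1,0,1,3,0,0,6,1]
Final counters=[0,0,0,2,0,3,0,0,0,0,0,1,0,2,0,3,0,0,3,3,0,0,2,0,0,2,1,0,0,1,2,5,0,3,1,0,1,3,0,0,6,1] -> counters[29]=1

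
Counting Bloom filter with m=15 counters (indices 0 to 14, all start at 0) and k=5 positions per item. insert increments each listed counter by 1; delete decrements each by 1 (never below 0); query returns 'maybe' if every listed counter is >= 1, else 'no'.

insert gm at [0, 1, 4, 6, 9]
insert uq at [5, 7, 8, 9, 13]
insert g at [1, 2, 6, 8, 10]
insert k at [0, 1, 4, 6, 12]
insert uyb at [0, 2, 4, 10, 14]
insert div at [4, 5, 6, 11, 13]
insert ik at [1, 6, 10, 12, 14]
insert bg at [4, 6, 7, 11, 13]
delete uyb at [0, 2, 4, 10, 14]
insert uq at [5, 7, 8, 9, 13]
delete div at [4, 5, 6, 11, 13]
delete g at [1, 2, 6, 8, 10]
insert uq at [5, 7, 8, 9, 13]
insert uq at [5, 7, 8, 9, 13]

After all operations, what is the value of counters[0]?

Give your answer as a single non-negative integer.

Answer: 2

Derivation:
Step 1: insert gm at [0, 1, 4, 6, 9] -> counters=[1,1,0,0,1,0,1,0,0,1,0,0,0,0,0]
Step 2: insert uq at [5, 7, 8, 9, 13] -> counters=[1,1,0,0,1,1,1,1,1,2,0,0,0,1,0]
Step 3: insert g at [1, 2, 6, 8, 10] -> counters=[1,2,1,0,1,1,2,1,2,2,1,0,0,1,0]
Step 4: insert k at [0, 1, 4, 6, 12] -> counters=[2,3,1,0,2,1,3,1,2,2,1,0,1,1,0]
Step 5: insert uyb at [0, 2, 4, 10, 14] -> counters=[3,3,2,0,3,1,3,1,2,2,2,0,1,1,1]
Step 6: insert div at [4, 5, 6, 11, 13] -> counters=[3,3,2,0,4,2,4,1,2,2,2,1,1,2,1]
Step 7: insert ik at [1, 6, 10, 12, 14] -> counters=[3,4,2,0,4,2,5,1,2,2,3,1,2,2,2]
Step 8: insert bg at [4, 6, 7, 11, 13] -> counters=[3,4,2,0,5,2,6,2,2,2,3,2,2,3,2]
Step 9: delete uyb at [0, 2, 4, 10, 14] -> counters=[2,4,1,0,4,2,6,2,2,2,2,2,2,3,1]
Step 10: insert uq at [5, 7, 8, 9, 13] -> counters=[2,4,1,0,4,3,6,3,3,3,2,2,2,4,1]
Step 11: delete div at [4, 5, 6, 11, 13] -> counters=[2,4,1,0,3,2,5,3,3,3,2,1,2,3,1]
Step 12: delete g at [1, 2, 6, 8, 10] -> counters=[2,3,0,0,3,2,4,3,2,3,1,1,2,3,1]
Step 13: insert uq at [5, 7, 8, 9, 13] -> counters=[2,3,0,0,3,3,4,4,3,4,1,1,2,4,1]
Step 14: insert uq at [5, 7, 8, 9, 13] -> counters=[2,3,0,0,3,4,4,5,4,5,1,1,2,5,1]
Final counters=[2,3,0,0,3,4,4,5,4,5,1,1,2,5,1] -> counters[0]=2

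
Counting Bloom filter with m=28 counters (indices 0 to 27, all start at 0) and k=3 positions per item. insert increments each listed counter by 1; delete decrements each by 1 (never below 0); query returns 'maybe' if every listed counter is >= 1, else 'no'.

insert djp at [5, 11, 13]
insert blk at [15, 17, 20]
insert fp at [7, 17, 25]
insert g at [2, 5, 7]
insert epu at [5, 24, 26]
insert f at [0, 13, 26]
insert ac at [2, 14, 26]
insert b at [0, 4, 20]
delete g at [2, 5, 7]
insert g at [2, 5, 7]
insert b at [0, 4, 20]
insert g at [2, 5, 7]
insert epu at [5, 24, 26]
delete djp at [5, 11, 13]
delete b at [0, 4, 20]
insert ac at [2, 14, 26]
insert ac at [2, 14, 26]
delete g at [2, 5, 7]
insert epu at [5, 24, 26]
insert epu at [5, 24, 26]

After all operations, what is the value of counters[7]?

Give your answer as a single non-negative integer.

Answer: 2

Derivation:
Step 1: insert djp at [5, 11, 13] -> counters=[0,0,0,0,0,1,0,0,0,0,0,1,0,1,0,0,0,0,0,0,0,0,0,0,0,0,0,0]
Step 2: insert blk at [15, 17, 20] -> counters=[0,0,0,0,0,1,0,0,0,0,0,1,0,1,0,1,0,1,0,0,1,0,0,0,0,0,0,0]
Step 3: insert fp at [7, 17, 25] -> counters=[0,0,0,0,0,1,0,1,0,0,0,1,0,1,0,1,0,2,0,0,1,0,0,0,0,1,0,0]
Step 4: insert g at [2, 5, 7] -> counters=[0,0,1,0,0,2,0,2,0,0,0,1,0,1,0,1,0,2,0,0,1,0,0,0,0,1,0,0]
Step 5: insert epu at [5, 24, 26] -> counters=[0,0,1,0,0,3,0,2,0,0,0,1,0,1,0,1,0,2,0,0,1,0,0,0,1,1,1,0]
Step 6: insert f at [0, 13, 26] -> counters=[1,0,1,0,0,3,0,2,0,0,0,1,0,2,0,1,0,2,0,0,1,0,0,0,1,1,2,0]
Step 7: insert ac at [2, 14, 26] -> counters=[1,0,2,0,0,3,0,2,0,0,0,1,0,2,1,1,0,2,0,0,1,0,0,0,1,1,3,0]
Step 8: insert b at [0, 4, 20] -> counters=[2,0,2,0,1,3,0,2,0,0,0,1,0,2,1,1,0,2,0,0,2,0,0,0,1,1,3,0]
Step 9: delete g at [2, 5, 7] -> counters=[2,0,1,0,1,2,0,1,0,0,0,1,0,2,1,1,0,2,0,0,2,0,0,0,1,1,3,0]
Step 10: insert g at [2, 5, 7] -> counters=[2,0,2,0,1,3,0,2,0,0,0,1,0,2,1,1,0,2,0,0,2,0,0,0,1,1,3,0]
Step 11: insert b at [0, 4, 20] -> counters=[3,0,2,0,2,3,0,2,0,0,0,1,0,2,1,1,0,2,0,0,3,0,0,0,1,1,3,0]
Step 12: insert g at [2, 5, 7] -> counters=[3,0,3,0,2,4,0,3,0,0,0,1,0,2,1,1,0,2,0,0,3,0,0,0,1,1,3,0]
Step 13: insert epu at [5, 24, 26] -> counters=[3,0,3,0,2,5,0,3,0,0,0,1,0,2,1,1,0,2,0,0,3,0,0,0,2,1,4,0]
Step 14: delete djp at [5, 11, 13] -> counters=[3,0,3,0,2,4,0,3,0,0,0,0,0,1,1,1,0,2,0,0,3,0,0,0,2,1,4,0]
Step 15: delete b at [0, 4, 20] -> counters=[2,0,3,0,1,4,0,3,0,0,0,0,0,1,1,1,0,2,0,0,2,0,0,0,2,1,4,0]
Step 16: insert ac at [2, 14, 26] -> counters=[2,0,4,0,1,4,0,3,0,0,0,0,0,1,2,1,0,2,0,0,2,0,0,0,2,1,5,0]
Step 17: insert ac at [2, 14, 26] -> counters=[2,0,5,0,1,4,0,3,0,0,0,0,0,1,3,1,0,2,0,0,2,0,0,0,2,1,6,0]
Step 18: delete g at [2, 5, 7] -> counters=[2,0,4,0,1,3,0,2,0,0,0,0,0,1,3,1,0,2,0,0,2,0,0,0,2,1,6,0]
Step 19: insert epu at [5, 24, 26] -> counters=[2,0,4,0,1,4,0,2,0,0,0,0,0,1,3,1,0,2,0,0,2,0,0,0,3,1,7,0]
Step 20: insert epu at [5, 24, 26] -> counters=[2,0,4,0,1,5,0,2,0,0,0,0,0,1,3,1,0,2,0,0,2,0,0,0,4,1,8,0]
Final counters=[2,0,4,0,1,5,0,2,0,0,0,0,0,1,3,1,0,2,0,0,2,0,0,0,4,1,8,0] -> counters[7]=2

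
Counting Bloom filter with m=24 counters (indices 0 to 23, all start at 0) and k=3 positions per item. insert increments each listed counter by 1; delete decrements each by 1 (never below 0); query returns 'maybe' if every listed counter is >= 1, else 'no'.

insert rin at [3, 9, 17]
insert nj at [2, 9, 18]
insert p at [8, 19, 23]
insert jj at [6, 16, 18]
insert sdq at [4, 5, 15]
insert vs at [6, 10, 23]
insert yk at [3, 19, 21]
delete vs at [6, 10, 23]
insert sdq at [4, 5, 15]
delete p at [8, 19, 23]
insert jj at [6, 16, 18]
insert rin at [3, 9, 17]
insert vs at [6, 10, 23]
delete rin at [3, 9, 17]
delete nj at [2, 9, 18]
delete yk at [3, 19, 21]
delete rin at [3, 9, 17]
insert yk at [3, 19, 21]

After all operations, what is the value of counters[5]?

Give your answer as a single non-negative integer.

Answer: 2

Derivation:
Step 1: insert rin at [3, 9, 17] -> counters=[0,0,0,1,0,0,0,0,0,1,0,0,0,0,0,0,0,1,0,0,0,0,0,0]
Step 2: insert nj at [2, 9, 18] -> counters=[0,0,1,1,0,0,0,0,0,2,0,0,0,0,0,0,0,1,1,0,0,0,0,0]
Step 3: insert p at [8, 19, 23] -> counters=[0,0,1,1,0,0,0,0,1,2,0,0,0,0,0,0,0,1,1,1,0,0,0,1]
Step 4: insert jj at [6, 16, 18] -> counters=[0,0,1,1,0,0,1,0,1,2,0,0,0,0,0,0,1,1,2,1,0,0,0,1]
Step 5: insert sdq at [4, 5, 15] -> counters=[0,0,1,1,1,1,1,0,1,2,0,0,0,0,0,1,1,1,2,1,0,0,0,1]
Step 6: insert vs at [6, 10, 23] -> counters=[0,0,1,1,1,1,2,0,1,2,1,0,0,0,0,1,1,1,2,1,0,0,0,2]
Step 7: insert yk at [3, 19, 21] -> counters=[0,0,1,2,1,1,2,0,1,2,1,0,0,0,0,1,1,1,2,2,0,1,0,2]
Step 8: delete vs at [6, 10, 23] -> counters=[0,0,1,2,1,1,1,0,1,2,0,0,0,0,0,1,1,1,2,2,0,1,0,1]
Step 9: insert sdq at [4, 5, 15] -> counters=[0,0,1,2,2,2,1,0,1,2,0,0,0,0,0,2,1,1,2,2,0,1,0,1]
Step 10: delete p at [8, 19, 23] -> counters=[0,0,1,2,2,2,1,0,0,2,0,0,0,0,0,2,1,1,2,1,0,1,0,0]
Step 11: insert jj at [6, 16, 18] -> counters=[0,0,1,2,2,2,2,0,0,2,0,0,0,0,0,2,2,1,3,1,0,1,0,0]
Step 12: insert rin at [3, 9, 17] -> counters=[0,0,1,3,2,2,2,0,0,3,0,0,0,0,0,2,2,2,3,1,0,1,0,0]
Step 13: insert vs at [6, 10, 23] -> counters=[0,0,1,3,2,2,3,0,0,3,1,0,0,0,0,2,2,2,3,1,0,1,0,1]
Step 14: delete rin at [3, 9, 17] -> counters=[0,0,1,2,2,2,3,0,0,2,1,0,0,0,0,2,2,1,3,1,0,1,0,1]
Step 15: delete nj at [2, 9, 18] -> counters=[0,0,0,2,2,2,3,0,0,1,1,0,0,0,0,2,2,1,2,1,0,1,0,1]
Step 16: delete yk at [3, 19, 21] -> counters=[0,0,0,1,2,2,3,0,0,1,1,0,0,0,0,2,2,1,2,0,0,0,0,1]
Step 17: delete rin at [3, 9, 17] -> counters=[0,0,0,0,2,2,3,0,0,0,1,0,0,0,0,2,2,0,2,0,0,0,0,1]
Step 18: insert yk at [3, 19, 21] -> counters=[0,0,0,1,2,2,3,0,0,0,1,0,0,0,0,2,2,0,2,1,0,1,0,1]
Final counters=[0,0,0,1,2,2,3,0,0,0,1,0,0,0,0,2,2,0,2,1,0,1,0,1] -> counters[5]=2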